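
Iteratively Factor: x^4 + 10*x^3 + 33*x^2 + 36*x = (x + 3)*(x^3 + 7*x^2 + 12*x) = (x + 3)^2*(x^2 + 4*x) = x*(x + 3)^2*(x + 4)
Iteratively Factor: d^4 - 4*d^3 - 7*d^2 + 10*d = (d)*(d^3 - 4*d^2 - 7*d + 10) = d*(d - 1)*(d^2 - 3*d - 10) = d*(d - 5)*(d - 1)*(d + 2)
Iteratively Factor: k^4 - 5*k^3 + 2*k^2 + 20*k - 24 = (k - 2)*(k^3 - 3*k^2 - 4*k + 12) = (k - 2)*(k + 2)*(k^2 - 5*k + 6) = (k - 2)^2*(k + 2)*(k - 3)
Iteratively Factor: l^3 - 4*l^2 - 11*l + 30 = (l - 2)*(l^2 - 2*l - 15) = (l - 2)*(l + 3)*(l - 5)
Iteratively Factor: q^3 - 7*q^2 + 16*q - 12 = (q - 2)*(q^2 - 5*q + 6) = (q - 2)^2*(q - 3)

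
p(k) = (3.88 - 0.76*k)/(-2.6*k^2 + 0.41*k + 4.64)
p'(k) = (3.88 - 0.76*k)*(5.2*k - 0.41)/(-2.6*k^2 + 0.41*k + 4.64)^2 - 0.76/(-2.6*k^2 + 0.41*k + 4.64)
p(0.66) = 0.89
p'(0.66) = 0.51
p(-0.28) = 0.95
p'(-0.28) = -0.58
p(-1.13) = 5.53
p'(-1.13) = -41.47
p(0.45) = 0.82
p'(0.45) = 0.19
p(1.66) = -1.42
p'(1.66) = 6.74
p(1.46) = -9.13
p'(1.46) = 218.43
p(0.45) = 0.82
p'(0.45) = 0.19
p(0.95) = 1.18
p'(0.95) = 1.70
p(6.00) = 0.01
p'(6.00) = 0.01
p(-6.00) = -0.09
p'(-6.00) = -0.02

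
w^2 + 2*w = w*(w + 2)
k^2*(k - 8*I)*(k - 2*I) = k^4 - 10*I*k^3 - 16*k^2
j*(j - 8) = j^2 - 8*j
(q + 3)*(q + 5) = q^2 + 8*q + 15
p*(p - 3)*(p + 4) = p^3 + p^2 - 12*p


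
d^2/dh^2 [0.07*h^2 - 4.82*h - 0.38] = 0.140000000000000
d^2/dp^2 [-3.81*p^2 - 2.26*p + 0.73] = -7.62000000000000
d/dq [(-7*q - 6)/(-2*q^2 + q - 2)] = (14*q^2 - 7*q - (4*q - 1)*(7*q + 6) + 14)/(2*q^2 - q + 2)^2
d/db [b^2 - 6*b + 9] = 2*b - 6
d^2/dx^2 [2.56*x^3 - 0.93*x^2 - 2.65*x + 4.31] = 15.36*x - 1.86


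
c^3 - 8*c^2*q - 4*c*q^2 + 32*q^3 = (c - 8*q)*(c - 2*q)*(c + 2*q)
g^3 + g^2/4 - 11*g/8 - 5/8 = (g - 5/4)*(g + 1/2)*(g + 1)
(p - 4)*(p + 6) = p^2 + 2*p - 24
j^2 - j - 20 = (j - 5)*(j + 4)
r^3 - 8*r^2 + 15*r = r*(r - 5)*(r - 3)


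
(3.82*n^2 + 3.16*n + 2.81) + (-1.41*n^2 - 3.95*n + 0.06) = 2.41*n^2 - 0.79*n + 2.87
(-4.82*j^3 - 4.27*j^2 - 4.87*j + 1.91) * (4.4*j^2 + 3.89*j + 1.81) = -21.208*j^5 - 37.5378*j^4 - 46.7625*j^3 - 18.269*j^2 - 1.3848*j + 3.4571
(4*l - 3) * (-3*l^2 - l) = -12*l^3 + 5*l^2 + 3*l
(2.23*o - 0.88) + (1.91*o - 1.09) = 4.14*o - 1.97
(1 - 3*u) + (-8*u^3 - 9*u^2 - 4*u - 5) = -8*u^3 - 9*u^2 - 7*u - 4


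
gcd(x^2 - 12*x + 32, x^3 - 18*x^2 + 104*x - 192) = x^2 - 12*x + 32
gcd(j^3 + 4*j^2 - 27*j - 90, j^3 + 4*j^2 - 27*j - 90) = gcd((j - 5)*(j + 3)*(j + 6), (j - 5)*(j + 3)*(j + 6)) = j^3 + 4*j^2 - 27*j - 90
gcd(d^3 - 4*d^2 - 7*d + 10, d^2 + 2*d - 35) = d - 5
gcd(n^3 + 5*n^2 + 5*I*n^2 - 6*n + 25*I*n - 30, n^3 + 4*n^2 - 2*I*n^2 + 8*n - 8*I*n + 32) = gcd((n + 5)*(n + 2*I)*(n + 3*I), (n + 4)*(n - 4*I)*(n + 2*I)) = n + 2*I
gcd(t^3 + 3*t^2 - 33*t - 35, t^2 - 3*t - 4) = t + 1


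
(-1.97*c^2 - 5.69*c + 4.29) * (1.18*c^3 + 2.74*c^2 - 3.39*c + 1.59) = -2.3246*c^5 - 12.112*c^4 - 3.8501*c^3 + 27.9114*c^2 - 23.5902*c + 6.8211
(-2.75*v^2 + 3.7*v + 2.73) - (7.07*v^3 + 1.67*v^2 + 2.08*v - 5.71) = -7.07*v^3 - 4.42*v^2 + 1.62*v + 8.44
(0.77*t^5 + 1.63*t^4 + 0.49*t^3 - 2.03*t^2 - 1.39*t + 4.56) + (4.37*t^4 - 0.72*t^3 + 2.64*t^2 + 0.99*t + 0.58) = 0.77*t^5 + 6.0*t^4 - 0.23*t^3 + 0.61*t^2 - 0.4*t + 5.14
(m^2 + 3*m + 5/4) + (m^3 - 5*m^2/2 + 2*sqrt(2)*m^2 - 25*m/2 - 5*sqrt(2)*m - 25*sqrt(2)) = m^3 - 3*m^2/2 + 2*sqrt(2)*m^2 - 19*m/2 - 5*sqrt(2)*m - 25*sqrt(2) + 5/4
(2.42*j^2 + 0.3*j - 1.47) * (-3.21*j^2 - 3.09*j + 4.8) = -7.7682*j^4 - 8.4408*j^3 + 15.4077*j^2 + 5.9823*j - 7.056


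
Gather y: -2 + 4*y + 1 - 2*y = 2*y - 1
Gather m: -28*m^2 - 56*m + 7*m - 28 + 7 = -28*m^2 - 49*m - 21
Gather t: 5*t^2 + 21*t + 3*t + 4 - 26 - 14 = 5*t^2 + 24*t - 36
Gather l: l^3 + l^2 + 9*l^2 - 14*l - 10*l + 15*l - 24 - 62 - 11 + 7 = l^3 + 10*l^2 - 9*l - 90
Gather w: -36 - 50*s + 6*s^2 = 6*s^2 - 50*s - 36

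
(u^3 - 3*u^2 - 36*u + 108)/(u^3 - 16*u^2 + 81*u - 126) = (u + 6)/(u - 7)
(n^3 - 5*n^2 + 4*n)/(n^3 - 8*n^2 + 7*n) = (n - 4)/(n - 7)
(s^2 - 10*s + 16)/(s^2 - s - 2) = (s - 8)/(s + 1)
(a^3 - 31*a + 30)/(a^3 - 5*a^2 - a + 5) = (a + 6)/(a + 1)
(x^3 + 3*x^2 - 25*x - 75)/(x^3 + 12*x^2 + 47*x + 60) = (x - 5)/(x + 4)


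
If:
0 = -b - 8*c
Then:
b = -8*c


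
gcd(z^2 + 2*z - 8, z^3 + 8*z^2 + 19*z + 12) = z + 4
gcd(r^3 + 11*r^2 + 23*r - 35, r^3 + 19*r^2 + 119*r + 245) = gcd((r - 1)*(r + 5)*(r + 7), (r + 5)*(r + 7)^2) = r^2 + 12*r + 35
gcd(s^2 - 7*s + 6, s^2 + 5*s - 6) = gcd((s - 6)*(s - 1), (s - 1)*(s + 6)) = s - 1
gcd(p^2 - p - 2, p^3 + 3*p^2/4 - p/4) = p + 1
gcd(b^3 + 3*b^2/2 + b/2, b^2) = b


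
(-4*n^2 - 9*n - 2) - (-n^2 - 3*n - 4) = -3*n^2 - 6*n + 2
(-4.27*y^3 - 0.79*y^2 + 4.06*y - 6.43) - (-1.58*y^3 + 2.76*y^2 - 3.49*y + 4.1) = -2.69*y^3 - 3.55*y^2 + 7.55*y - 10.53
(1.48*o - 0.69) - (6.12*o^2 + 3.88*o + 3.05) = -6.12*o^2 - 2.4*o - 3.74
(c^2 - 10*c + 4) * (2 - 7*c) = -7*c^3 + 72*c^2 - 48*c + 8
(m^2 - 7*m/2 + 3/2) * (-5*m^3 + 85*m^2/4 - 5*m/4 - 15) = -5*m^5 + 155*m^4/4 - 665*m^3/8 + 85*m^2/4 + 405*m/8 - 45/2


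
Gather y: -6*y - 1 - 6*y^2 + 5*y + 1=-6*y^2 - y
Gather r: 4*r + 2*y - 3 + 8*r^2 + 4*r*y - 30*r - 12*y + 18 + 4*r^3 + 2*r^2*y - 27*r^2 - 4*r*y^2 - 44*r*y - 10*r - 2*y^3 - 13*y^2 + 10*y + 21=4*r^3 + r^2*(2*y - 19) + r*(-4*y^2 - 40*y - 36) - 2*y^3 - 13*y^2 + 36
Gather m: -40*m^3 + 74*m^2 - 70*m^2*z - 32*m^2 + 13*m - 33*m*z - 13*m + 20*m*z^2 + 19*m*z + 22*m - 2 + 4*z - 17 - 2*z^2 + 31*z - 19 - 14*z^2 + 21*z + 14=-40*m^3 + m^2*(42 - 70*z) + m*(20*z^2 - 14*z + 22) - 16*z^2 + 56*z - 24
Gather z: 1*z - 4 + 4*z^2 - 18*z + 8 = 4*z^2 - 17*z + 4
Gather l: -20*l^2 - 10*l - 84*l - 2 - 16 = -20*l^2 - 94*l - 18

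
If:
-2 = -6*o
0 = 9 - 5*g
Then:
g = 9/5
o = 1/3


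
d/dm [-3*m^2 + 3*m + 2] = 3 - 6*m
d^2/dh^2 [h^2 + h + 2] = 2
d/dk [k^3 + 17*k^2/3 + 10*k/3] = 3*k^2 + 34*k/3 + 10/3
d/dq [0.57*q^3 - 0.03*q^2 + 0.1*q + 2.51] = 1.71*q^2 - 0.06*q + 0.1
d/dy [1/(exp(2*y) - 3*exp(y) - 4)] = (3 - 2*exp(y))*exp(y)/(-exp(2*y) + 3*exp(y) + 4)^2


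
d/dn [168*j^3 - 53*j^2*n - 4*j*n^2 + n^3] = -53*j^2 - 8*j*n + 3*n^2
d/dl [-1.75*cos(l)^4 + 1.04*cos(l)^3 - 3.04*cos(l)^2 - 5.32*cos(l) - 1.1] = (7.0*cos(l)^3 - 3.12*cos(l)^2 + 6.08*cos(l) + 5.32)*sin(l)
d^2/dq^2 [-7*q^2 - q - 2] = -14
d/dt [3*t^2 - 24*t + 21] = 6*t - 24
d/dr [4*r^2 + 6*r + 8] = 8*r + 6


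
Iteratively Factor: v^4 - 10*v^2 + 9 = (v + 3)*(v^3 - 3*v^2 - v + 3) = (v - 3)*(v + 3)*(v^2 - 1) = (v - 3)*(v - 1)*(v + 3)*(v + 1)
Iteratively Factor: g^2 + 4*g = (g)*(g + 4)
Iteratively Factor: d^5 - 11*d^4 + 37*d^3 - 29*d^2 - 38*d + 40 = (d - 4)*(d^4 - 7*d^3 + 9*d^2 + 7*d - 10) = (d - 4)*(d - 2)*(d^3 - 5*d^2 - d + 5) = (d - 4)*(d - 2)*(d - 1)*(d^2 - 4*d - 5) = (d - 5)*(d - 4)*(d - 2)*(d - 1)*(d + 1)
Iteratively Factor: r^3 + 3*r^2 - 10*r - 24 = (r + 4)*(r^2 - r - 6) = (r - 3)*(r + 4)*(r + 2)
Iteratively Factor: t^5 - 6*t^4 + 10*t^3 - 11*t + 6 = (t - 3)*(t^4 - 3*t^3 + t^2 + 3*t - 2) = (t - 3)*(t - 1)*(t^3 - 2*t^2 - t + 2) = (t - 3)*(t - 1)^2*(t^2 - t - 2) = (t - 3)*(t - 1)^2*(t + 1)*(t - 2)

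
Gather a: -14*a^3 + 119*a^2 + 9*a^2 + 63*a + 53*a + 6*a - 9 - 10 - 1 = -14*a^3 + 128*a^2 + 122*a - 20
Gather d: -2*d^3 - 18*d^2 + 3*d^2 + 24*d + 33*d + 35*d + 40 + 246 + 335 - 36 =-2*d^3 - 15*d^2 + 92*d + 585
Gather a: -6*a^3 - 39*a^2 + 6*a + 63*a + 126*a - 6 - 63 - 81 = -6*a^3 - 39*a^2 + 195*a - 150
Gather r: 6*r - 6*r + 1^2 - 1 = 0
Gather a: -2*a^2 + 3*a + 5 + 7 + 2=-2*a^2 + 3*a + 14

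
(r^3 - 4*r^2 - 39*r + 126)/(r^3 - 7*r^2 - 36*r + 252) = (r - 3)/(r - 6)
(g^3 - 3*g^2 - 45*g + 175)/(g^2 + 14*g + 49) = (g^2 - 10*g + 25)/(g + 7)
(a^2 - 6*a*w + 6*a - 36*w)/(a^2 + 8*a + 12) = (a - 6*w)/(a + 2)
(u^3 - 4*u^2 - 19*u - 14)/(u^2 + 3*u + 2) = u - 7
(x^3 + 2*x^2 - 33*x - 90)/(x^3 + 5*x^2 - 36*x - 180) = (x + 3)/(x + 6)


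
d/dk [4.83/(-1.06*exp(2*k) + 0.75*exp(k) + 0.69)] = (10.2396*exp(k) - 3.6225)*exp(k)/(-1.06*exp(2*k) + 0.75*exp(k) + 0.69)^2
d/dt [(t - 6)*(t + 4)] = 2*t - 2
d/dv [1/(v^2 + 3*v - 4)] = (-2*v - 3)/(v^2 + 3*v - 4)^2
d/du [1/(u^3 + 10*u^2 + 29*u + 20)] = (-3*u^2 - 20*u - 29)/(u^3 + 10*u^2 + 29*u + 20)^2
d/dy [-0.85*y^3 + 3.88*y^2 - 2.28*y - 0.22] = -2.55*y^2 + 7.76*y - 2.28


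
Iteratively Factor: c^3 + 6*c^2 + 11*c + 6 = (c + 2)*(c^2 + 4*c + 3) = (c + 1)*(c + 2)*(c + 3)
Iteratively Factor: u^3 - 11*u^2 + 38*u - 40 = (u - 2)*(u^2 - 9*u + 20) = (u - 5)*(u - 2)*(u - 4)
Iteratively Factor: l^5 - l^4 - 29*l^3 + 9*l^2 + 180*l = (l - 5)*(l^4 + 4*l^3 - 9*l^2 - 36*l) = (l - 5)*(l - 3)*(l^3 + 7*l^2 + 12*l) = (l - 5)*(l - 3)*(l + 3)*(l^2 + 4*l) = l*(l - 5)*(l - 3)*(l + 3)*(l + 4)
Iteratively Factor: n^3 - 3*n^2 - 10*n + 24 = (n + 3)*(n^2 - 6*n + 8) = (n - 4)*(n + 3)*(n - 2)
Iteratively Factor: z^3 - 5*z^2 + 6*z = (z - 2)*(z^2 - 3*z) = z*(z - 2)*(z - 3)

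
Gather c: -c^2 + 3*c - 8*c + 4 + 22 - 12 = -c^2 - 5*c + 14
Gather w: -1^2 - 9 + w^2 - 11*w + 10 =w^2 - 11*w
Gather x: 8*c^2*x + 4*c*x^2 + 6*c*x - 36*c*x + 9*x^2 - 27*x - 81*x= x^2*(4*c + 9) + x*(8*c^2 - 30*c - 108)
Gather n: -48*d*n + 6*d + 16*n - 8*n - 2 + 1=6*d + n*(8 - 48*d) - 1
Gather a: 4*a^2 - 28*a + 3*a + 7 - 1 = 4*a^2 - 25*a + 6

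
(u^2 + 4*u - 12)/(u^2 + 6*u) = (u - 2)/u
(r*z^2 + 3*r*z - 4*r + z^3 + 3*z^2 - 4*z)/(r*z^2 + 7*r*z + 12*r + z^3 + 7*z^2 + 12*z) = (z - 1)/(z + 3)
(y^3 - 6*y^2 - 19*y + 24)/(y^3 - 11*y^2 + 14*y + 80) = (y^2 + 2*y - 3)/(y^2 - 3*y - 10)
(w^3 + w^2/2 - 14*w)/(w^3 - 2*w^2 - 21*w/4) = 2*(w + 4)/(2*w + 3)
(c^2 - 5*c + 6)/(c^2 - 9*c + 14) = (c - 3)/(c - 7)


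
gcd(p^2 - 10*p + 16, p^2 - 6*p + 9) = 1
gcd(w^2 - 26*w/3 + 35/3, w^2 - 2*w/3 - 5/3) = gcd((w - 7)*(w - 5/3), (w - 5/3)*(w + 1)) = w - 5/3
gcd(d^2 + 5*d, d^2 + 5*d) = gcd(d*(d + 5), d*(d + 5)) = d^2 + 5*d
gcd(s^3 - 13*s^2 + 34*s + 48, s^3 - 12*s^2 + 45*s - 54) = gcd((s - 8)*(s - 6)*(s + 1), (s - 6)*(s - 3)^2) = s - 6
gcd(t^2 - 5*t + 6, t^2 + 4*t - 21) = t - 3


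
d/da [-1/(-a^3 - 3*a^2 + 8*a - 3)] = (-3*a^2 - 6*a + 8)/(a^3 + 3*a^2 - 8*a + 3)^2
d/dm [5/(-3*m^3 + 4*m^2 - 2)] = 5*m*(9*m - 8)/(3*m^3 - 4*m^2 + 2)^2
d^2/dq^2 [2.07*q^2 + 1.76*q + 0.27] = 4.14000000000000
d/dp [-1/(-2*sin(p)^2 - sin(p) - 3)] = -(4*sin(p) + 1)*cos(p)/(sin(p) - cos(2*p) + 4)^2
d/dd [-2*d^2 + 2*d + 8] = 2 - 4*d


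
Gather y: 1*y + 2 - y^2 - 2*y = -y^2 - y + 2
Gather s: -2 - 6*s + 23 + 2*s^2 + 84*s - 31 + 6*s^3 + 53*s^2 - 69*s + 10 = 6*s^3 + 55*s^2 + 9*s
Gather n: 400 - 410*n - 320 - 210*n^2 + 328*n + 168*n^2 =-42*n^2 - 82*n + 80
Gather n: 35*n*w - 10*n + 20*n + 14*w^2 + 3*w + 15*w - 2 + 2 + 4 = n*(35*w + 10) + 14*w^2 + 18*w + 4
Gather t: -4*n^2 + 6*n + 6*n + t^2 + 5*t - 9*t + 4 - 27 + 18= -4*n^2 + 12*n + t^2 - 4*t - 5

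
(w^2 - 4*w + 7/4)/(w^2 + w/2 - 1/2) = (w - 7/2)/(w + 1)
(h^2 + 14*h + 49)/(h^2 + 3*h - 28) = (h + 7)/(h - 4)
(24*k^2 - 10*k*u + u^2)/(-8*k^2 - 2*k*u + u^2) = (-6*k + u)/(2*k + u)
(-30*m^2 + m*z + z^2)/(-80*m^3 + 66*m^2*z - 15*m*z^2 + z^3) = (6*m + z)/(16*m^2 - 10*m*z + z^2)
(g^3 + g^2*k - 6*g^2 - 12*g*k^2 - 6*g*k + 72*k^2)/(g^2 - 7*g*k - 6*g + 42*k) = (g^2 + g*k - 12*k^2)/(g - 7*k)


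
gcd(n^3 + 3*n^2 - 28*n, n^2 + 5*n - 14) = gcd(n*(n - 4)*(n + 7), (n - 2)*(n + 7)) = n + 7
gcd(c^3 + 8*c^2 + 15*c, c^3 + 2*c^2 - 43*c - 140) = c + 5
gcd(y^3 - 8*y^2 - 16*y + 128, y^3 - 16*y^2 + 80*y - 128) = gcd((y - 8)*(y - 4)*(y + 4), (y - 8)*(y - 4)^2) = y^2 - 12*y + 32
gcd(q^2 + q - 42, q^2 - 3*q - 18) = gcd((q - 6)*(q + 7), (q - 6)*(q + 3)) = q - 6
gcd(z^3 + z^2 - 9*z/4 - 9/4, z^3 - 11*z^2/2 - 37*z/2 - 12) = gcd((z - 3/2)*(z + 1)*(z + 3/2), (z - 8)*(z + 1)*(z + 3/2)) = z^2 + 5*z/2 + 3/2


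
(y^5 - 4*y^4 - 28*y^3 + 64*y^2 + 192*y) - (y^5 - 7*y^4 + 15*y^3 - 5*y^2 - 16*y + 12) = 3*y^4 - 43*y^3 + 69*y^2 + 208*y - 12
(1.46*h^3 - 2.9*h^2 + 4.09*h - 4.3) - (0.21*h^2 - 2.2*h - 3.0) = 1.46*h^3 - 3.11*h^2 + 6.29*h - 1.3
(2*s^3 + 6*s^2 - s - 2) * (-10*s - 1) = -20*s^4 - 62*s^3 + 4*s^2 + 21*s + 2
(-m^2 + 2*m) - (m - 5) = -m^2 + m + 5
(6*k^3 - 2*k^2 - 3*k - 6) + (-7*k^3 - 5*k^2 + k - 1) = -k^3 - 7*k^2 - 2*k - 7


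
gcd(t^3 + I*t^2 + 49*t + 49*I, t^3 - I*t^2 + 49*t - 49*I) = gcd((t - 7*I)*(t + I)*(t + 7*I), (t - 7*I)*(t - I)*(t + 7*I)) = t^2 + 49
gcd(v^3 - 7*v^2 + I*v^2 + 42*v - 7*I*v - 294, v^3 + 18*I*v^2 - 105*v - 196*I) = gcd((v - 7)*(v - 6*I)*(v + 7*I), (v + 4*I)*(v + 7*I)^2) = v + 7*I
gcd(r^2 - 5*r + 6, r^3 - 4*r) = r - 2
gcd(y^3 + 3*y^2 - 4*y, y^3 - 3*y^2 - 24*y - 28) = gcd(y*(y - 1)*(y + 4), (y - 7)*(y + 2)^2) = 1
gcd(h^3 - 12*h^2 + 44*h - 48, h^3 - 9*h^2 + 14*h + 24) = h^2 - 10*h + 24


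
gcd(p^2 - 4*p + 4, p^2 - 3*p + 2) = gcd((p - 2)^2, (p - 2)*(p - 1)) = p - 2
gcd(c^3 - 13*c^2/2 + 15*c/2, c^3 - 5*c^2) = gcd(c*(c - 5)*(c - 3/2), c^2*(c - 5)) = c^2 - 5*c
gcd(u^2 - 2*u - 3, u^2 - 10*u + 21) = u - 3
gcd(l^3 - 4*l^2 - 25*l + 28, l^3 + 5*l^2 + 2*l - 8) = l^2 + 3*l - 4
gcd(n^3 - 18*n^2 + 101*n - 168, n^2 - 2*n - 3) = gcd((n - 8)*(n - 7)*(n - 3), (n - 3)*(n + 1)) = n - 3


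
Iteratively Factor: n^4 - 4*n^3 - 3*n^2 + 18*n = (n)*(n^3 - 4*n^2 - 3*n + 18) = n*(n - 3)*(n^2 - n - 6) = n*(n - 3)*(n + 2)*(n - 3)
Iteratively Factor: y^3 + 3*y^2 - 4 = (y + 2)*(y^2 + y - 2) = (y - 1)*(y + 2)*(y + 2)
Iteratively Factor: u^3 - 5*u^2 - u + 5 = (u + 1)*(u^2 - 6*u + 5) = (u - 5)*(u + 1)*(u - 1)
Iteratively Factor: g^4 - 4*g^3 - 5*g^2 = (g - 5)*(g^3 + g^2) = g*(g - 5)*(g^2 + g) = g*(g - 5)*(g + 1)*(g)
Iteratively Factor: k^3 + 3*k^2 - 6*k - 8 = (k + 1)*(k^2 + 2*k - 8) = (k + 1)*(k + 4)*(k - 2)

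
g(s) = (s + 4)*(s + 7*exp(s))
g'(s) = s + (s + 4)*(7*exp(s) + 1) + 7*exp(s)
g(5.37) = 14143.17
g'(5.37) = 15611.64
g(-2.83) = -2.83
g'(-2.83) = -0.76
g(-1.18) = 2.74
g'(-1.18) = 9.86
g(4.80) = 7527.28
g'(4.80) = 8349.21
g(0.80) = 78.62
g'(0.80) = 95.96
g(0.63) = 63.77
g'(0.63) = 79.26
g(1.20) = 127.09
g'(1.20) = 150.49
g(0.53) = 56.27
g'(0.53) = 70.83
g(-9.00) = 45.00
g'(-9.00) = -14.00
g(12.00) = 18228728.64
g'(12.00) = 19367848.18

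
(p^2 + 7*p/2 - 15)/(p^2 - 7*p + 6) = (p^2 + 7*p/2 - 15)/(p^2 - 7*p + 6)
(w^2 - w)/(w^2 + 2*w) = (w - 1)/(w + 2)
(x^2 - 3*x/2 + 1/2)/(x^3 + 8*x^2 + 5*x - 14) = (x - 1/2)/(x^2 + 9*x + 14)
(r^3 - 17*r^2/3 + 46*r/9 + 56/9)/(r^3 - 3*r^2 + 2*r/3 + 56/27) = 3*(r - 4)/(3*r - 4)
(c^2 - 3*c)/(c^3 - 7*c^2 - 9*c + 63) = c/(c^2 - 4*c - 21)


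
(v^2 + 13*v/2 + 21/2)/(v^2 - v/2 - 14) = (v + 3)/(v - 4)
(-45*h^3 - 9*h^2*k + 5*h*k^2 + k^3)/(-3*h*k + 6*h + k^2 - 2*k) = (15*h^2 + 8*h*k + k^2)/(k - 2)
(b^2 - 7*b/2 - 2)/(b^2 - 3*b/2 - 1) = (b - 4)/(b - 2)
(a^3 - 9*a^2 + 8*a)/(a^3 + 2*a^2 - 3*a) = (a - 8)/(a + 3)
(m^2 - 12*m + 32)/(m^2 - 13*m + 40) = (m - 4)/(m - 5)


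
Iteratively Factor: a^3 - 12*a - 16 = (a - 4)*(a^2 + 4*a + 4) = (a - 4)*(a + 2)*(a + 2)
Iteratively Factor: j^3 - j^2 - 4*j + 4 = (j + 2)*(j^2 - 3*j + 2) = (j - 1)*(j + 2)*(j - 2)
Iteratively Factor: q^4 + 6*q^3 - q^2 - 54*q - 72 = (q + 3)*(q^3 + 3*q^2 - 10*q - 24) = (q + 3)*(q + 4)*(q^2 - q - 6) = (q + 2)*(q + 3)*(q + 4)*(q - 3)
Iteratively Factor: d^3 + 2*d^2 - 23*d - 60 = (d + 4)*(d^2 - 2*d - 15) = (d - 5)*(d + 4)*(d + 3)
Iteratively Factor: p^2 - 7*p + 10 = (p - 5)*(p - 2)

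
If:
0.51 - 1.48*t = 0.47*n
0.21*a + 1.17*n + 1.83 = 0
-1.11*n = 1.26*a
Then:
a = 1.64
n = -1.86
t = 0.93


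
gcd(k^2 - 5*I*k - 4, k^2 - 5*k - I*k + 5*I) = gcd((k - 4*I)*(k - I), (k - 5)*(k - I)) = k - I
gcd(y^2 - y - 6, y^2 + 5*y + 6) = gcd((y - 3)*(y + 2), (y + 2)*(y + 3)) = y + 2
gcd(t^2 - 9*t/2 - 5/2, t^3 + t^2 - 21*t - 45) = t - 5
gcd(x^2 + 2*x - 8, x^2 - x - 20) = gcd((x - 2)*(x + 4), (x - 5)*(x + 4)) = x + 4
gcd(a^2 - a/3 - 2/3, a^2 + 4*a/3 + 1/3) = 1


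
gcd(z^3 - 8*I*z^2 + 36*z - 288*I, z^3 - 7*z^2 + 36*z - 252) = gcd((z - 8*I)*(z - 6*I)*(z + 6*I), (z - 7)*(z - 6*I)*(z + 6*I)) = z^2 + 36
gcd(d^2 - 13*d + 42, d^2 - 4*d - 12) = d - 6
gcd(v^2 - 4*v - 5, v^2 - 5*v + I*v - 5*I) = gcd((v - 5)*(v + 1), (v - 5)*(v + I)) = v - 5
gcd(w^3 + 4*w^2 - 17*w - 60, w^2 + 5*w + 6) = w + 3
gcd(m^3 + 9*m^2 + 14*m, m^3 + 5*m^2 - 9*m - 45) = 1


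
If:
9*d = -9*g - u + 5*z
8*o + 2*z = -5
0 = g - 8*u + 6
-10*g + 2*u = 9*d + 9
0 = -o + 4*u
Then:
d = 1522/225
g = -526/75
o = -38/75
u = -19/150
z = -71/150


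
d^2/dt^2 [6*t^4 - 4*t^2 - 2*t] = 72*t^2 - 8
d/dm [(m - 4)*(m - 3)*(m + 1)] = 3*m^2 - 12*m + 5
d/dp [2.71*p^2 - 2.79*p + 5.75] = 5.42*p - 2.79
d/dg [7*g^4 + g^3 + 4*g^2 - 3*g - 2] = 28*g^3 + 3*g^2 + 8*g - 3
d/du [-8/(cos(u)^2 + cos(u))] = -(8*sin(u)/cos(u)^2 + 16*tan(u))/(cos(u) + 1)^2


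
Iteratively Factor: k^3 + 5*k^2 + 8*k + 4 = (k + 2)*(k^2 + 3*k + 2) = (k + 2)^2*(k + 1)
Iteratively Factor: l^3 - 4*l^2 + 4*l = (l - 2)*(l^2 - 2*l) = (l - 2)^2*(l)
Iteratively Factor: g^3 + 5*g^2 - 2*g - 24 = (g - 2)*(g^2 + 7*g + 12) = (g - 2)*(g + 4)*(g + 3)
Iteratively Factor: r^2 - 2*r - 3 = (r - 3)*(r + 1)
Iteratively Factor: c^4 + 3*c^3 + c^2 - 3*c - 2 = (c + 2)*(c^3 + c^2 - c - 1) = (c + 1)*(c + 2)*(c^2 - 1) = (c - 1)*(c + 1)*(c + 2)*(c + 1)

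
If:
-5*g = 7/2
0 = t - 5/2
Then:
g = -7/10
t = 5/2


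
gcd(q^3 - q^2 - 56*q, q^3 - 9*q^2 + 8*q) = q^2 - 8*q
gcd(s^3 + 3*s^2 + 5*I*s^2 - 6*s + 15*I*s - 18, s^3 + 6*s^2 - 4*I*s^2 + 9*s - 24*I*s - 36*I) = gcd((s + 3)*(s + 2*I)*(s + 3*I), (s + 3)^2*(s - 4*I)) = s + 3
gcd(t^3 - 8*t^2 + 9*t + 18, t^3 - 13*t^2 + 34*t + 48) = t^2 - 5*t - 6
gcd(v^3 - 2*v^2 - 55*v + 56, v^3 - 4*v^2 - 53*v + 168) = v^2 - v - 56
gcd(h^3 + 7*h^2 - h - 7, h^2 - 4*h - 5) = h + 1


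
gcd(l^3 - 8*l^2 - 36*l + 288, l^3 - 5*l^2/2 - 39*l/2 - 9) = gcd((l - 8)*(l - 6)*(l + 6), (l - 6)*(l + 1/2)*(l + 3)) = l - 6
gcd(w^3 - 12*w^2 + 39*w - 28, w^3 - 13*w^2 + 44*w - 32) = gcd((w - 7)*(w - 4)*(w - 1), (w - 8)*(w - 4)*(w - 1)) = w^2 - 5*w + 4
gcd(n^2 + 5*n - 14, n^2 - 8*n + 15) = 1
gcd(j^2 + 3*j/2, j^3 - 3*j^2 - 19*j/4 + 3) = j + 3/2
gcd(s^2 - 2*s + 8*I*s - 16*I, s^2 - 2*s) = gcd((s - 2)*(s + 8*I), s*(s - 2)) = s - 2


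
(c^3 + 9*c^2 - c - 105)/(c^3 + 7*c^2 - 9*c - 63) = (c + 5)/(c + 3)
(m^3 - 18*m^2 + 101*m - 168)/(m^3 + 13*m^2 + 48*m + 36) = (m^3 - 18*m^2 + 101*m - 168)/(m^3 + 13*m^2 + 48*m + 36)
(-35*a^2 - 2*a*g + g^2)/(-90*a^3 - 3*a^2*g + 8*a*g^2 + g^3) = (7*a - g)/(18*a^2 - 3*a*g - g^2)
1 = 1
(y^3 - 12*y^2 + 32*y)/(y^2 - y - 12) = y*(y - 8)/(y + 3)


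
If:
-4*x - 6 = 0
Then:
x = -3/2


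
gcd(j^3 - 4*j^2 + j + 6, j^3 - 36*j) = 1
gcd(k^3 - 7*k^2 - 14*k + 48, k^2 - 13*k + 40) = k - 8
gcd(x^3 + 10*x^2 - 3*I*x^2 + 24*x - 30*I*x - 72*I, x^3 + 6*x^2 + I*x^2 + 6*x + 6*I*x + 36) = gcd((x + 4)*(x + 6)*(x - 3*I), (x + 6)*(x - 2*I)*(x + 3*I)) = x + 6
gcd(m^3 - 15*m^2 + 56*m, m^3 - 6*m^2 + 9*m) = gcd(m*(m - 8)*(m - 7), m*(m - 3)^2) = m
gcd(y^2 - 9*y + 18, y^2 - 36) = y - 6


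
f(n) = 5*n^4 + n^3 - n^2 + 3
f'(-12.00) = -34104.00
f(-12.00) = 101811.00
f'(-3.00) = -507.00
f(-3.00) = 372.00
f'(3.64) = 997.04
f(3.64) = 915.74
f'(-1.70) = -86.19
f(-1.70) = 36.96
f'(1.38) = 55.51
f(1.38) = 21.86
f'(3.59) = 956.85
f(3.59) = 866.90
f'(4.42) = 1776.79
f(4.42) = 1978.17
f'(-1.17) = -25.59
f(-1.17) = 9.40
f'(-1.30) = -36.27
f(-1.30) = 13.39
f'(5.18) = 2849.97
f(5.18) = 3715.05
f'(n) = 20*n^3 + 3*n^2 - 2*n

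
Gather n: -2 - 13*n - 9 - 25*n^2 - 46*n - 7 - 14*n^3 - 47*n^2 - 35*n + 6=-14*n^3 - 72*n^2 - 94*n - 12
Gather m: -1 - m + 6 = 5 - m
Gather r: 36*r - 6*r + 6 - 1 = 30*r + 5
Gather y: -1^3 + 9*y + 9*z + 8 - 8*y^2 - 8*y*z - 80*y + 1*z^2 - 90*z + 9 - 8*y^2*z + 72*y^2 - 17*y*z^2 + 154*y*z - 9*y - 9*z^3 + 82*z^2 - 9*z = y^2*(64 - 8*z) + y*(-17*z^2 + 146*z - 80) - 9*z^3 + 83*z^2 - 90*z + 16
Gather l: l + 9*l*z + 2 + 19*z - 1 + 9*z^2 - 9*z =l*(9*z + 1) + 9*z^2 + 10*z + 1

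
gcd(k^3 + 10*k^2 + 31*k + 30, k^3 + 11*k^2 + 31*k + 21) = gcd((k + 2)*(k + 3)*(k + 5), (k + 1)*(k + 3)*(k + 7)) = k + 3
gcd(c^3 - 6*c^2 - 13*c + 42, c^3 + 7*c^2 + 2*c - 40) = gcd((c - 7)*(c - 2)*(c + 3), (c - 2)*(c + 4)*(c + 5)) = c - 2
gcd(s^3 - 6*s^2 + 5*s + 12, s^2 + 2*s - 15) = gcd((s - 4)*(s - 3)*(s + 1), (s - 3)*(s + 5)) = s - 3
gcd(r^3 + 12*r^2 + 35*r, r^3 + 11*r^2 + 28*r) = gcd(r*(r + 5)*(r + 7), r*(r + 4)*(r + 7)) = r^2 + 7*r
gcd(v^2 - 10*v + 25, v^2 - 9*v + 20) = v - 5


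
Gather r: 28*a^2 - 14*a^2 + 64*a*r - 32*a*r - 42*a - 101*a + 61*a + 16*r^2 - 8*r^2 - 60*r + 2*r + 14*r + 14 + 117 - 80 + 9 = 14*a^2 - 82*a + 8*r^2 + r*(32*a - 44) + 60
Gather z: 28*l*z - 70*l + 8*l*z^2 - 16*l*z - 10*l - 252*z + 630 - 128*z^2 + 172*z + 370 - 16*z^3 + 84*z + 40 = -80*l - 16*z^3 + z^2*(8*l - 128) + z*(12*l + 4) + 1040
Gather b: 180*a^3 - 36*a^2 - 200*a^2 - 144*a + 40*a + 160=180*a^3 - 236*a^2 - 104*a + 160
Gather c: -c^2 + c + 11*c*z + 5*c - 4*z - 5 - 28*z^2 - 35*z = -c^2 + c*(11*z + 6) - 28*z^2 - 39*z - 5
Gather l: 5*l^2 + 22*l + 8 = 5*l^2 + 22*l + 8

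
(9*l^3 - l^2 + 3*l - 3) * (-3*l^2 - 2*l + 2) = -27*l^5 - 15*l^4 + 11*l^3 + l^2 + 12*l - 6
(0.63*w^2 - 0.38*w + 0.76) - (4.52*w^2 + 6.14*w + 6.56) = -3.89*w^2 - 6.52*w - 5.8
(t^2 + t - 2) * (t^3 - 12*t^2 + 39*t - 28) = t^5 - 11*t^4 + 25*t^3 + 35*t^2 - 106*t + 56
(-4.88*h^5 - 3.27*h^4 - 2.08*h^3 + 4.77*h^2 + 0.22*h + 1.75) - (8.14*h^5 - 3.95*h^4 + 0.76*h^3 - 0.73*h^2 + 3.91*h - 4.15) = -13.02*h^5 + 0.68*h^4 - 2.84*h^3 + 5.5*h^2 - 3.69*h + 5.9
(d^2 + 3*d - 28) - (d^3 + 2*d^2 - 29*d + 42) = -d^3 - d^2 + 32*d - 70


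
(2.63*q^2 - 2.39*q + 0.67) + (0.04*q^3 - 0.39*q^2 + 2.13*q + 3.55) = 0.04*q^3 + 2.24*q^2 - 0.26*q + 4.22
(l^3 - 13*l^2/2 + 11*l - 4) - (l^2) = l^3 - 15*l^2/2 + 11*l - 4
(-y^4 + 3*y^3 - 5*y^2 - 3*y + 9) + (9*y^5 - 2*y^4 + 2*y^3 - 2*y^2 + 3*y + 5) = 9*y^5 - 3*y^4 + 5*y^3 - 7*y^2 + 14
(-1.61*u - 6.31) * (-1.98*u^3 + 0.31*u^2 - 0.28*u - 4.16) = 3.1878*u^4 + 11.9947*u^3 - 1.5053*u^2 + 8.4644*u + 26.2496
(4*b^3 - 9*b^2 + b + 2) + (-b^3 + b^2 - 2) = 3*b^3 - 8*b^2 + b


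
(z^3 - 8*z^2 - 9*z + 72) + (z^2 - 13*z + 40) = z^3 - 7*z^2 - 22*z + 112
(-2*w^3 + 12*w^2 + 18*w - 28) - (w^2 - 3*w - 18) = -2*w^3 + 11*w^2 + 21*w - 10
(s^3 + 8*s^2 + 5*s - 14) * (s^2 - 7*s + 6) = s^5 + s^4 - 45*s^3 - s^2 + 128*s - 84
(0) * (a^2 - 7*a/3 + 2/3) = 0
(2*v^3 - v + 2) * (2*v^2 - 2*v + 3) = 4*v^5 - 4*v^4 + 4*v^3 + 6*v^2 - 7*v + 6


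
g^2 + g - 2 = (g - 1)*(g + 2)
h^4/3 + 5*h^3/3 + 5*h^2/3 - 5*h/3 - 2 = (h/3 + 1/3)*(h - 1)*(h + 2)*(h + 3)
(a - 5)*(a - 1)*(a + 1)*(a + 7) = a^4 + 2*a^3 - 36*a^2 - 2*a + 35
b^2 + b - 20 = (b - 4)*(b + 5)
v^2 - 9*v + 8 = (v - 8)*(v - 1)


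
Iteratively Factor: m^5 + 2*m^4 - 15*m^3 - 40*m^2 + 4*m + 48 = (m + 3)*(m^4 - m^3 - 12*m^2 - 4*m + 16) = (m + 2)*(m + 3)*(m^3 - 3*m^2 - 6*m + 8) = (m - 1)*(m + 2)*(m + 3)*(m^2 - 2*m - 8) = (m - 4)*(m - 1)*(m + 2)*(m + 3)*(m + 2)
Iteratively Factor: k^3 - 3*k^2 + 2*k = (k - 1)*(k^2 - 2*k) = k*(k - 1)*(k - 2)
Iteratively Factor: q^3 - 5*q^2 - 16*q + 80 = (q + 4)*(q^2 - 9*q + 20) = (q - 4)*(q + 4)*(q - 5)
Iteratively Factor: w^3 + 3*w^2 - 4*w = (w - 1)*(w^2 + 4*w) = w*(w - 1)*(w + 4)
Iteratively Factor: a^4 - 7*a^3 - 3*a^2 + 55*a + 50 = (a + 2)*(a^3 - 9*a^2 + 15*a + 25) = (a + 1)*(a + 2)*(a^2 - 10*a + 25) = (a - 5)*(a + 1)*(a + 2)*(a - 5)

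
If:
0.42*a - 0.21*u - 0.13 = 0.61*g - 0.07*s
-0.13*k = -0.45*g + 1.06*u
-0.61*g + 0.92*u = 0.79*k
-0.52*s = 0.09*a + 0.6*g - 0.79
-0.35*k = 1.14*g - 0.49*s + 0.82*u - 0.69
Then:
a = 1.34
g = 0.66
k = -0.16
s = 0.52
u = 0.30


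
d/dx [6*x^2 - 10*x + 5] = 12*x - 10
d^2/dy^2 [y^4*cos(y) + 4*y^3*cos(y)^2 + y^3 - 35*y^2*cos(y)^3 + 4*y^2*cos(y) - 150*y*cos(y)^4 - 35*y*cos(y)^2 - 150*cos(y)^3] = -y^4*cos(y) - 8*y^3*sin(y) - 8*y^3*cos(2*y) - 24*y^2*sin(2*y) + 137*y^2*cos(y)/4 + 315*y^2*cos(3*y)/4 + 89*y*sin(y) + 105*y*sin(3*y) + 600*y*cos(2*y)^2 + 382*y*cos(2*y) - 282*y + 370*sin(2*y) + 150*sin(4*y) + 68*cos(y) + 320*cos(3*y)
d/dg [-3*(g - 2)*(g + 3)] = -6*g - 3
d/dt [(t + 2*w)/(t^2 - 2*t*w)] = (t*(t - 2*w) - 2*(t - w)*(t + 2*w))/(t^2*(t - 2*w)^2)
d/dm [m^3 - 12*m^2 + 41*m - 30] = 3*m^2 - 24*m + 41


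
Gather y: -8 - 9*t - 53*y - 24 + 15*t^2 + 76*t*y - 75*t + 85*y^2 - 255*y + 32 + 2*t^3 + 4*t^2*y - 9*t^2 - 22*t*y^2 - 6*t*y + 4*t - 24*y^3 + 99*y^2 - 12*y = 2*t^3 + 6*t^2 - 80*t - 24*y^3 + y^2*(184 - 22*t) + y*(4*t^2 + 70*t - 320)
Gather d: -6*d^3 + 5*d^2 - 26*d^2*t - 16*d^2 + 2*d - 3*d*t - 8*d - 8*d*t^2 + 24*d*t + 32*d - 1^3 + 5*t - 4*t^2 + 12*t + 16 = -6*d^3 + d^2*(-26*t - 11) + d*(-8*t^2 + 21*t + 26) - 4*t^2 + 17*t + 15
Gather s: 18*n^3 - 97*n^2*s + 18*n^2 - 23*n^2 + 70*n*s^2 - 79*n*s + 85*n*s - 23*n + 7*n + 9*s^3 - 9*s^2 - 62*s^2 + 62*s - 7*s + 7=18*n^3 - 5*n^2 - 16*n + 9*s^3 + s^2*(70*n - 71) + s*(-97*n^2 + 6*n + 55) + 7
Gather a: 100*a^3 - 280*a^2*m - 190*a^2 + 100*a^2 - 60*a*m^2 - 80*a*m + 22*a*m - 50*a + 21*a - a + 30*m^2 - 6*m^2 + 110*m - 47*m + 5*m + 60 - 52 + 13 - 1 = 100*a^3 + a^2*(-280*m - 90) + a*(-60*m^2 - 58*m - 30) + 24*m^2 + 68*m + 20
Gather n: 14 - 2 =12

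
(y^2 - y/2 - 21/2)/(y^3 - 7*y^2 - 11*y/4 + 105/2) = 2*(y + 3)/(2*y^2 - 7*y - 30)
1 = 1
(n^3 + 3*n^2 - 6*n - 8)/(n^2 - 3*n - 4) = (n^2 + 2*n - 8)/(n - 4)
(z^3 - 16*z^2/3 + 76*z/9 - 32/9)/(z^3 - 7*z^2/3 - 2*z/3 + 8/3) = (9*z^2 - 30*z + 16)/(3*(3*z^2 - z - 4))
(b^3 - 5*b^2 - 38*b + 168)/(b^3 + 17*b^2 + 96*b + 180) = (b^2 - 11*b + 28)/(b^2 + 11*b + 30)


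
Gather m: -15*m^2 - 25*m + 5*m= -15*m^2 - 20*m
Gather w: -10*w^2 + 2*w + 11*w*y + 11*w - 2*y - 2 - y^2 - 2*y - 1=-10*w^2 + w*(11*y + 13) - y^2 - 4*y - 3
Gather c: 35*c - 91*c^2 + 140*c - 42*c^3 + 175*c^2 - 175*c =-42*c^3 + 84*c^2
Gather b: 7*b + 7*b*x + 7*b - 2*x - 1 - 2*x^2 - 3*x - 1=b*(7*x + 14) - 2*x^2 - 5*x - 2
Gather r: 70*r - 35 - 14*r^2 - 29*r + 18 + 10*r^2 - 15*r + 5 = -4*r^2 + 26*r - 12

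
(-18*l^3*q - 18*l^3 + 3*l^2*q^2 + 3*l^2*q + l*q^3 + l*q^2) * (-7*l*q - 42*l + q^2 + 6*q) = 126*l^4*q^2 + 882*l^4*q + 756*l^4 - 39*l^3*q^3 - 273*l^3*q^2 - 234*l^3*q - 4*l^2*q^4 - 28*l^2*q^3 - 24*l^2*q^2 + l*q^5 + 7*l*q^4 + 6*l*q^3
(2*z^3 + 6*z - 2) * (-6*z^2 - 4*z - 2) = -12*z^5 - 8*z^4 - 40*z^3 - 12*z^2 - 4*z + 4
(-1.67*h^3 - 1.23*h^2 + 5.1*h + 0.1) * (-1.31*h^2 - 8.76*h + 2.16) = 2.1877*h^5 + 16.2405*h^4 + 0.486599999999999*h^3 - 47.4638*h^2 + 10.14*h + 0.216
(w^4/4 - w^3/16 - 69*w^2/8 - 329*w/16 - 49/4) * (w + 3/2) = w^5/4 + 5*w^4/16 - 279*w^3/32 - 67*w^2/2 - 1379*w/32 - 147/8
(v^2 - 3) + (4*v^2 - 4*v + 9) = 5*v^2 - 4*v + 6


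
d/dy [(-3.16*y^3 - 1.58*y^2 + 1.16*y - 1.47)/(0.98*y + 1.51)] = (-6.1936*y^3 - 15.8632*y^2 - 4.7716*y + 3.1922)/(0.9604*y^2 + 2.9596*y + 2.2801)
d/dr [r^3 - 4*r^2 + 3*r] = 3*r^2 - 8*r + 3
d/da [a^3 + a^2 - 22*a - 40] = 3*a^2 + 2*a - 22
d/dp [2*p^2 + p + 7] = 4*p + 1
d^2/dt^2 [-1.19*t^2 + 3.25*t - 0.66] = -2.38000000000000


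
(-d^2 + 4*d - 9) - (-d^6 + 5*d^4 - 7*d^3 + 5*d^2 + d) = d^6 - 5*d^4 + 7*d^3 - 6*d^2 + 3*d - 9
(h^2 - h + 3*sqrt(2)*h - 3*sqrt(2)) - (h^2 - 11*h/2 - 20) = 3*sqrt(2)*h + 9*h/2 - 3*sqrt(2) + 20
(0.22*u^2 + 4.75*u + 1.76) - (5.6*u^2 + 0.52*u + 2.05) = -5.38*u^2 + 4.23*u - 0.29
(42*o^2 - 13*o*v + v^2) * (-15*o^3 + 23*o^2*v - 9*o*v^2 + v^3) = -630*o^5 + 1161*o^4*v - 692*o^3*v^2 + 182*o^2*v^3 - 22*o*v^4 + v^5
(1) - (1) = 0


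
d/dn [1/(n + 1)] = -1/(n + 1)^2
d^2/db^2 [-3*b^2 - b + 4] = -6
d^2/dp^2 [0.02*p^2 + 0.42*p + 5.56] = 0.0400000000000000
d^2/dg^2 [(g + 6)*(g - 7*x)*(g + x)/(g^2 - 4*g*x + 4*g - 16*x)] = 2*(4*(g + 6)*(g - 7*x)*(g + x)*(g - 2*x + 2)^2 + 3*(g - 2*x + 2)*(g^2 - 4*g*x + 4*g - 16*x)^2 - (g^2 - 4*g*x + 4*g - 16*x)*((g + 6)*(g - 7*x)*(g + x) + 2*(g + 6)*(g - 7*x)*(g - 2*x + 2) + 2*(g + 6)*(g + x)*(g - 2*x + 2) + 2*(g - 7*x)*(g + x)*(g - 2*x + 2)))/(g^2 - 4*g*x + 4*g - 16*x)^3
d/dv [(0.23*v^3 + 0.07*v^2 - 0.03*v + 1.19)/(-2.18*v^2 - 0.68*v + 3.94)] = (-0.5014*v^4 - 0.3128*v^3 + 2.6056*v^2 + 5.74*v + 0.691)/(4.7524*v^4 + 2.9648*v^3 - 16.716*v^2 - 5.3584*v + 15.5236)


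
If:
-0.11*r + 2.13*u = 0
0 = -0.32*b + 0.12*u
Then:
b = 0.375*u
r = 19.3636363636364*u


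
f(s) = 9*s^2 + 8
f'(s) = 18*s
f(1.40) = 25.64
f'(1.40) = 25.20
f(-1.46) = 27.18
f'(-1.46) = -26.28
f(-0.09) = 8.07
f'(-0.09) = -1.62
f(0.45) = 9.82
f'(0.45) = 8.10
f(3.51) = 118.88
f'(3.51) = 63.18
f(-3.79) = 137.28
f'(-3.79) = -68.22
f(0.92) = 15.62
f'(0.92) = 16.56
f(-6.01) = 333.08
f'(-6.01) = -108.18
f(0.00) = 8.00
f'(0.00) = 0.00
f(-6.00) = 332.00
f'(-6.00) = -108.00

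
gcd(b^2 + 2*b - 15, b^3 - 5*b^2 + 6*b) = b - 3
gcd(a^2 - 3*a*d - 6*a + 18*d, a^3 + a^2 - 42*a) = a - 6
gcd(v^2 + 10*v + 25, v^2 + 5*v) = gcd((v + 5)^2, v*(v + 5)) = v + 5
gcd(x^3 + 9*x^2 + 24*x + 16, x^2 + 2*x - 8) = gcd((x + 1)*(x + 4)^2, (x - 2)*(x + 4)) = x + 4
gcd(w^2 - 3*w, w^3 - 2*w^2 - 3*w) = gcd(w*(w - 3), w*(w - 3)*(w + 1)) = w^2 - 3*w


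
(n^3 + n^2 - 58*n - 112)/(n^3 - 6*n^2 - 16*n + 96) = (n^3 + n^2 - 58*n - 112)/(n^3 - 6*n^2 - 16*n + 96)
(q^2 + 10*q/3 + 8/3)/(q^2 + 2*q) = (q + 4/3)/q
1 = 1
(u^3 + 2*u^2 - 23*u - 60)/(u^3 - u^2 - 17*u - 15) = (u + 4)/(u + 1)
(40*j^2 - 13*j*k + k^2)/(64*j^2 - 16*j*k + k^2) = (5*j - k)/(8*j - k)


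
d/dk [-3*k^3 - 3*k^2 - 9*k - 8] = -9*k^2 - 6*k - 9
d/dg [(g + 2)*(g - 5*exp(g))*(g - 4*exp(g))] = -9*g^2*exp(g) + 3*g^2 + 40*g*exp(2*g) - 36*g*exp(g) + 4*g + 100*exp(2*g) - 18*exp(g)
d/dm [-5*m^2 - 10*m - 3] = -10*m - 10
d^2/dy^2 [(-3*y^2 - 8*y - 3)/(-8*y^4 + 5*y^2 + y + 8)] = 2*(576*y^8 + 3072*y^7 + 2040*y^6 - 816*y^5 + 1416*y^4 + 5257*y^3 + 1017*y^2 - 915*y + 11)/(512*y^12 - 960*y^10 - 192*y^9 - 936*y^8 + 240*y^7 + 1819*y^6 + 309*y^5 + 921*y^4 - 241*y^3 - 984*y^2 - 192*y - 512)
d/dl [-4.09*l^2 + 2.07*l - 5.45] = 2.07 - 8.18*l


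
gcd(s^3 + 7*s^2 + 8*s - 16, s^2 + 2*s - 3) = s - 1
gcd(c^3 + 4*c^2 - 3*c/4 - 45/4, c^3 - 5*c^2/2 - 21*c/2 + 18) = c^2 + 3*c/2 - 9/2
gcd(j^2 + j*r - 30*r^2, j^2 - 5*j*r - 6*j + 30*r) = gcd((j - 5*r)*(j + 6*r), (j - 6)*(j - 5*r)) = -j + 5*r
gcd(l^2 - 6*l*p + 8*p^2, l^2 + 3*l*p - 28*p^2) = -l + 4*p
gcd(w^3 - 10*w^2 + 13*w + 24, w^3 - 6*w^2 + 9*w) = w - 3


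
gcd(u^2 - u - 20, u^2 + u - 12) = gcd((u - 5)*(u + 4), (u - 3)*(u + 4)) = u + 4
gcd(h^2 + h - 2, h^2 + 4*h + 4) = h + 2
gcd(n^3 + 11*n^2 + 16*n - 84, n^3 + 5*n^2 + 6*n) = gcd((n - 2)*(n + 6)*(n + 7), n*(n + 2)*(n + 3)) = 1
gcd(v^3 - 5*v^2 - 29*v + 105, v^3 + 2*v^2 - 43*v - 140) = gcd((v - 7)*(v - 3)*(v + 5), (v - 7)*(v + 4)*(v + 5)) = v^2 - 2*v - 35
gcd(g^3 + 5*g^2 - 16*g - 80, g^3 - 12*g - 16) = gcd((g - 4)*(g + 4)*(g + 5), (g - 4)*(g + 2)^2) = g - 4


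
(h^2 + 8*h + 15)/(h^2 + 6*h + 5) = (h + 3)/(h + 1)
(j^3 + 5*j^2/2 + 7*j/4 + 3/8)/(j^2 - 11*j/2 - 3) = (j^2 + 2*j + 3/4)/(j - 6)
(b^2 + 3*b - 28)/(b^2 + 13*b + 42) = (b - 4)/(b + 6)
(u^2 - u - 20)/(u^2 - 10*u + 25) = (u + 4)/(u - 5)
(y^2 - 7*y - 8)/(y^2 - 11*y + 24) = (y + 1)/(y - 3)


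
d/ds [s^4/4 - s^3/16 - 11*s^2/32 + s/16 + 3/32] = s^3 - 3*s^2/16 - 11*s/16 + 1/16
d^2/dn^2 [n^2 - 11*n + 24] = 2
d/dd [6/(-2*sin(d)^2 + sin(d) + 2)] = 6*(4*sin(d) - 1)*cos(d)/(sin(d) + cos(2*d) + 1)^2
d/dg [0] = 0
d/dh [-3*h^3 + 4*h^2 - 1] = h*(8 - 9*h)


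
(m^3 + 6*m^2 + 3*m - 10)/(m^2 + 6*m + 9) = (m^3 + 6*m^2 + 3*m - 10)/(m^2 + 6*m + 9)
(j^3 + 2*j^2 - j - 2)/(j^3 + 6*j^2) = (j^3 + 2*j^2 - j - 2)/(j^2*(j + 6))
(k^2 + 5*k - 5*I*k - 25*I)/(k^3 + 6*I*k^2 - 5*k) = (k^2 + 5*k*(1 - I) - 25*I)/(k*(k^2 + 6*I*k - 5))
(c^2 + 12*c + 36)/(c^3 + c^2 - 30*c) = (c + 6)/(c*(c - 5))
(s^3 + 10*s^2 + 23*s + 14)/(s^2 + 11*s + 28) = (s^2 + 3*s + 2)/(s + 4)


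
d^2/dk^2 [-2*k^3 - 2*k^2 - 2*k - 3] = -12*k - 4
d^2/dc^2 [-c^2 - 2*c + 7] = -2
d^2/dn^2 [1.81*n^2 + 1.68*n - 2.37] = 3.62000000000000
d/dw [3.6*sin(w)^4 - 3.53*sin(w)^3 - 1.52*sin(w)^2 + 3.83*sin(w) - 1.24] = (14.4*sin(w)^3 - 10.59*sin(w)^2 - 3.04*sin(w) + 3.83)*cos(w)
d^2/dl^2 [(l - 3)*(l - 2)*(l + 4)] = 6*l - 2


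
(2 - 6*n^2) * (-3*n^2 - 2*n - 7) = 18*n^4 + 12*n^3 + 36*n^2 - 4*n - 14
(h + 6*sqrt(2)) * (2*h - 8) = 2*h^2 - 8*h + 12*sqrt(2)*h - 48*sqrt(2)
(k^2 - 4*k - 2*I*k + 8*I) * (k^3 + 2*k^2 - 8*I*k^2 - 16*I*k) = k^5 - 2*k^4 - 10*I*k^4 - 24*k^3 + 20*I*k^3 + 32*k^2 + 80*I*k^2 + 128*k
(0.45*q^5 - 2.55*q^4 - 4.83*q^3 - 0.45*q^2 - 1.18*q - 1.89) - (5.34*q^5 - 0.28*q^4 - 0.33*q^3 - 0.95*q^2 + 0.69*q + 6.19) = -4.89*q^5 - 2.27*q^4 - 4.5*q^3 + 0.5*q^2 - 1.87*q - 8.08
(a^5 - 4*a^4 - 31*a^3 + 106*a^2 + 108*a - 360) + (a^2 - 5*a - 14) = a^5 - 4*a^4 - 31*a^3 + 107*a^2 + 103*a - 374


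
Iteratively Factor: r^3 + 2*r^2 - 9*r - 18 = (r + 3)*(r^2 - r - 6) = (r - 3)*(r + 3)*(r + 2)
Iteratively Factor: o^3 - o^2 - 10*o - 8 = (o - 4)*(o^2 + 3*o + 2) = (o - 4)*(o + 2)*(o + 1)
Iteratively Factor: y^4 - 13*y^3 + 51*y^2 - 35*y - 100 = (y - 4)*(y^3 - 9*y^2 + 15*y + 25) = (y - 4)*(y + 1)*(y^2 - 10*y + 25) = (y - 5)*(y - 4)*(y + 1)*(y - 5)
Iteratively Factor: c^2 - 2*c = (c - 2)*(c)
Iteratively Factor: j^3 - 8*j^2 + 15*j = (j - 3)*(j^2 - 5*j) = j*(j - 3)*(j - 5)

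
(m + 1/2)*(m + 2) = m^2 + 5*m/2 + 1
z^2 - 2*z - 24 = (z - 6)*(z + 4)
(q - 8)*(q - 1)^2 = q^3 - 10*q^2 + 17*q - 8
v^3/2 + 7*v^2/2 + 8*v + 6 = (v/2 + 1)*(v + 2)*(v + 3)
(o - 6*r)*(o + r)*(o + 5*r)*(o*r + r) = o^4*r + o^3*r - 31*o^2*r^3 - 30*o*r^4 - 31*o*r^3 - 30*r^4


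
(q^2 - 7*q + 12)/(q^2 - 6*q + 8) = (q - 3)/(q - 2)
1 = 1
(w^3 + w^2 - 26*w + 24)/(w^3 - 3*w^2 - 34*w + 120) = (w - 1)/(w - 5)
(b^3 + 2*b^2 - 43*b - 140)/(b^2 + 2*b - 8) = (b^2 - 2*b - 35)/(b - 2)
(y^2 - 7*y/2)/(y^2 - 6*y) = (y - 7/2)/(y - 6)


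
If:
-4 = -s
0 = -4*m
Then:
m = 0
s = 4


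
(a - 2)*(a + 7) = a^2 + 5*a - 14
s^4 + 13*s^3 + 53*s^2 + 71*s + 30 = (s + 1)^2*(s + 5)*(s + 6)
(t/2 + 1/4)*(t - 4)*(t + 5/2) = t^3/2 - t^2/2 - 43*t/8 - 5/2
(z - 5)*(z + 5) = z^2 - 25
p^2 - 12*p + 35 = (p - 7)*(p - 5)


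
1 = 1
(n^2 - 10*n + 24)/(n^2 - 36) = (n - 4)/(n + 6)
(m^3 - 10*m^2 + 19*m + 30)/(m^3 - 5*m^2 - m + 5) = (m - 6)/(m - 1)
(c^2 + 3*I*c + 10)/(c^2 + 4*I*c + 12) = (c + 5*I)/(c + 6*I)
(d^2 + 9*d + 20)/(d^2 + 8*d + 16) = (d + 5)/(d + 4)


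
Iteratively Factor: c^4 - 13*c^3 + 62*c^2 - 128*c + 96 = (c - 4)*(c^3 - 9*c^2 + 26*c - 24) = (c - 4)*(c - 2)*(c^2 - 7*c + 12) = (c - 4)*(c - 3)*(c - 2)*(c - 4)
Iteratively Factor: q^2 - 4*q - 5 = (q + 1)*(q - 5)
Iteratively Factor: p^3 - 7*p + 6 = (p - 2)*(p^2 + 2*p - 3) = (p - 2)*(p + 3)*(p - 1)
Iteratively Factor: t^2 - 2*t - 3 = (t + 1)*(t - 3)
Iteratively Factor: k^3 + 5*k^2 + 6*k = (k + 3)*(k^2 + 2*k) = (k + 2)*(k + 3)*(k)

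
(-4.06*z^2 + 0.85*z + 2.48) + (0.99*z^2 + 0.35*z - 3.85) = -3.07*z^2 + 1.2*z - 1.37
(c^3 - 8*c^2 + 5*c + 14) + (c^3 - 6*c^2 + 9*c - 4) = 2*c^3 - 14*c^2 + 14*c + 10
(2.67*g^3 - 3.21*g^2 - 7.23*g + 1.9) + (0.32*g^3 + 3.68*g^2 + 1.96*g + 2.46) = 2.99*g^3 + 0.47*g^2 - 5.27*g + 4.36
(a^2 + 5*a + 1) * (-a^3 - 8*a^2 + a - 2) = -a^5 - 13*a^4 - 40*a^3 - 5*a^2 - 9*a - 2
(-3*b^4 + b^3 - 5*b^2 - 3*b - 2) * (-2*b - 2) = 6*b^5 + 4*b^4 + 8*b^3 + 16*b^2 + 10*b + 4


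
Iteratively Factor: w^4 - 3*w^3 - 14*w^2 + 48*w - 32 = (w - 1)*(w^3 - 2*w^2 - 16*w + 32) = (w - 4)*(w - 1)*(w^2 + 2*w - 8) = (w - 4)*(w - 1)*(w + 4)*(w - 2)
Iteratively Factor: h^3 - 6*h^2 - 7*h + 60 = (h - 4)*(h^2 - 2*h - 15) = (h - 5)*(h - 4)*(h + 3)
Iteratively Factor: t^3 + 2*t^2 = (t)*(t^2 + 2*t) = t^2*(t + 2)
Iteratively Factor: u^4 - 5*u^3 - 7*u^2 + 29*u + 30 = (u + 2)*(u^3 - 7*u^2 + 7*u + 15) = (u + 1)*(u + 2)*(u^2 - 8*u + 15) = (u - 3)*(u + 1)*(u + 2)*(u - 5)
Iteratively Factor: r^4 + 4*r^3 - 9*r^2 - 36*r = (r - 3)*(r^3 + 7*r^2 + 12*r) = (r - 3)*(r + 4)*(r^2 + 3*r) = (r - 3)*(r + 3)*(r + 4)*(r)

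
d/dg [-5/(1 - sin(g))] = -5*cos(g)/(sin(g) - 1)^2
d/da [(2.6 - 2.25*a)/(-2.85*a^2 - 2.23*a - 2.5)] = (-6.4125*a^2 + 14.82*a + 11.423)/(8.1225*a^4 + 12.711*a^3 + 19.2229*a^2 + 11.15*a + 6.25)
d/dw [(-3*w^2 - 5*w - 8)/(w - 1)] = (-3*w^2 + 6*w + 13)/(w^2 - 2*w + 1)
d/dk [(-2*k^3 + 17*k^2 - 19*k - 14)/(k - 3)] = (-4*k^3 + 35*k^2 - 102*k + 71)/(k^2 - 6*k + 9)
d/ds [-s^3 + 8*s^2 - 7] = s*(16 - 3*s)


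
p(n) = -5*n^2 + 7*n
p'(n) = 7 - 10*n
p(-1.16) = -14.85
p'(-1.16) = 18.60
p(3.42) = -34.54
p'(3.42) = -27.20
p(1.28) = 0.77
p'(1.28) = -5.80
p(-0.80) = -8.80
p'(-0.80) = 15.00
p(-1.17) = -15.03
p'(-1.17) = 18.70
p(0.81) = 2.39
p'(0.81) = -1.10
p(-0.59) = -5.87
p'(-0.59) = 12.90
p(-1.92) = -31.87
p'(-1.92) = 26.20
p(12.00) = -636.00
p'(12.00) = -113.00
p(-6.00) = -222.00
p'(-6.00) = 67.00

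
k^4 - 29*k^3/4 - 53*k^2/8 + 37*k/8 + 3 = (k - 8)*(k - 3/4)*(k + 1/2)*(k + 1)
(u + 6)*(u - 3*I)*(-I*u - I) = -I*u^3 - 3*u^2 - 7*I*u^2 - 21*u - 6*I*u - 18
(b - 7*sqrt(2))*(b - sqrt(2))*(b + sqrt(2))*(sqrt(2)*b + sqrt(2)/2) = sqrt(2)*b^4 - 14*b^3 + sqrt(2)*b^3/2 - 7*b^2 - 2*sqrt(2)*b^2 - sqrt(2)*b + 28*b + 14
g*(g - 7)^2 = g^3 - 14*g^2 + 49*g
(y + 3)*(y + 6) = y^2 + 9*y + 18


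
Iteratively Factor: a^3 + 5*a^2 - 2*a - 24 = (a + 4)*(a^2 + a - 6) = (a - 2)*(a + 4)*(a + 3)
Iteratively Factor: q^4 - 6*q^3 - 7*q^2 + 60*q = (q + 3)*(q^3 - 9*q^2 + 20*q) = (q - 4)*(q + 3)*(q^2 - 5*q) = (q - 5)*(q - 4)*(q + 3)*(q)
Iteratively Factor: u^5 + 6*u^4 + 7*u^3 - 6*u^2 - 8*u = (u + 2)*(u^4 + 4*u^3 - u^2 - 4*u) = (u + 2)*(u + 4)*(u^3 - u) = (u + 1)*(u + 2)*(u + 4)*(u^2 - u) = u*(u + 1)*(u + 2)*(u + 4)*(u - 1)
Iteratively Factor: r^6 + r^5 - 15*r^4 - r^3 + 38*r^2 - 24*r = (r + 2)*(r^5 - r^4 - 13*r^3 + 25*r^2 - 12*r) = (r - 1)*(r + 2)*(r^4 - 13*r^2 + 12*r) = r*(r - 1)*(r + 2)*(r^3 - 13*r + 12) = r*(r - 1)*(r + 2)*(r + 4)*(r^2 - 4*r + 3) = r*(r - 3)*(r - 1)*(r + 2)*(r + 4)*(r - 1)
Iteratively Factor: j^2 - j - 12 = (j - 4)*(j + 3)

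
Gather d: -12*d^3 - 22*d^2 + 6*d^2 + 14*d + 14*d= -12*d^3 - 16*d^2 + 28*d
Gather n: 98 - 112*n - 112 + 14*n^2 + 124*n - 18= 14*n^2 + 12*n - 32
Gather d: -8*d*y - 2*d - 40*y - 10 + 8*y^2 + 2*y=d*(-8*y - 2) + 8*y^2 - 38*y - 10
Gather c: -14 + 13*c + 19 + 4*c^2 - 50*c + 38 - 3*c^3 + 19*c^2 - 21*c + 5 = -3*c^3 + 23*c^2 - 58*c + 48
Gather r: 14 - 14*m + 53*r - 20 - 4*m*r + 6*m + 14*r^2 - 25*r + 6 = -8*m + 14*r^2 + r*(28 - 4*m)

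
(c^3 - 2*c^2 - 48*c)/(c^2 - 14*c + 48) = c*(c + 6)/(c - 6)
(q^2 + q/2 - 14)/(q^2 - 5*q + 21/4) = 2*(q + 4)/(2*q - 3)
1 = 1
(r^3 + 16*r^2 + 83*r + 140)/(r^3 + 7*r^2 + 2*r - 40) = (r + 7)/(r - 2)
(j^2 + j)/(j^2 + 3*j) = (j + 1)/(j + 3)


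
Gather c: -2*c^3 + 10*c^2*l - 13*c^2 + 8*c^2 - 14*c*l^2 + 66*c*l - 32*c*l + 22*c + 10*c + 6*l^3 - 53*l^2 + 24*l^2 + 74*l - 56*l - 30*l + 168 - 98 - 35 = -2*c^3 + c^2*(10*l - 5) + c*(-14*l^2 + 34*l + 32) + 6*l^3 - 29*l^2 - 12*l + 35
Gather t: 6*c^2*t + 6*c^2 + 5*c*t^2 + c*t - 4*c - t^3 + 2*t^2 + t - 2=6*c^2 - 4*c - t^3 + t^2*(5*c + 2) + t*(6*c^2 + c + 1) - 2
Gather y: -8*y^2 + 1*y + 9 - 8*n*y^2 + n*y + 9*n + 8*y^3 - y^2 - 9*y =9*n + 8*y^3 + y^2*(-8*n - 9) + y*(n - 8) + 9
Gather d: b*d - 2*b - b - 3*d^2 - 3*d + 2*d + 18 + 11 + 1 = -3*b - 3*d^2 + d*(b - 1) + 30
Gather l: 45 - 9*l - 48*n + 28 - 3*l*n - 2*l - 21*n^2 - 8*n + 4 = l*(-3*n - 11) - 21*n^2 - 56*n + 77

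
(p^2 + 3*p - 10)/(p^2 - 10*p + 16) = (p + 5)/(p - 8)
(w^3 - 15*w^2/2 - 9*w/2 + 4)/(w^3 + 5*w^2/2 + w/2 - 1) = (w - 8)/(w + 2)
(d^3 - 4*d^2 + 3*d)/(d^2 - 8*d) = (d^2 - 4*d + 3)/(d - 8)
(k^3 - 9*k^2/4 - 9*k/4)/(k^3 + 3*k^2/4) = (k - 3)/k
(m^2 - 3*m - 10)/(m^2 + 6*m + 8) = (m - 5)/(m + 4)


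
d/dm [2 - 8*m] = -8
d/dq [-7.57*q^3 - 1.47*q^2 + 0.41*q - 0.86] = -22.71*q^2 - 2.94*q + 0.41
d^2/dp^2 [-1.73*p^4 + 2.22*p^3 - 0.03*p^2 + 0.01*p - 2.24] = -20.76*p^2 + 13.32*p - 0.06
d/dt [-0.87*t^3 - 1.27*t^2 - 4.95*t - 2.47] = -2.61*t^2 - 2.54*t - 4.95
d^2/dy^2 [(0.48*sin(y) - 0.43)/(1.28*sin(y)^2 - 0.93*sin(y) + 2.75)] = (-0.786432000000001*sin(y)^5 + 2.246656*sin(y)^4 + 10.174848*sin(y)^3 - 11.137165*sin(y)^2 - 9.596643*sin(y) + 4.738586)/(2.097152*sin(y)^6 - 4.571136*sin(y)^5 + 16.838016*sin(y)^4 - 20.445957*sin(y)^3 + 36.175425*sin(y)^2 - 21.099375*sin(y) + 20.796875)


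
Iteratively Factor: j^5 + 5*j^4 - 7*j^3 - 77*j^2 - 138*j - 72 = (j + 3)*(j^4 + 2*j^3 - 13*j^2 - 38*j - 24) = (j + 3)^2*(j^3 - j^2 - 10*j - 8) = (j - 4)*(j + 3)^2*(j^2 + 3*j + 2) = (j - 4)*(j + 2)*(j + 3)^2*(j + 1)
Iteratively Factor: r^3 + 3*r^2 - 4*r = (r)*(r^2 + 3*r - 4) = r*(r - 1)*(r + 4)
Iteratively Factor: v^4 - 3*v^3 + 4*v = (v)*(v^3 - 3*v^2 + 4) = v*(v - 2)*(v^2 - v - 2) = v*(v - 2)*(v + 1)*(v - 2)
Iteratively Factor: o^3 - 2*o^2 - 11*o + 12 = (o - 4)*(o^2 + 2*o - 3) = (o - 4)*(o - 1)*(o + 3)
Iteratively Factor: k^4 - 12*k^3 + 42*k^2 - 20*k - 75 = (k - 5)*(k^3 - 7*k^2 + 7*k + 15) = (k - 5)*(k + 1)*(k^2 - 8*k + 15) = (k - 5)^2*(k + 1)*(k - 3)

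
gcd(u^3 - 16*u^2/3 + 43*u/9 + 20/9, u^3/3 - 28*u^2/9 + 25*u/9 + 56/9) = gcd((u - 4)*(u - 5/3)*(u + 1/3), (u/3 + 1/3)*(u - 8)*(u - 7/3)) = 1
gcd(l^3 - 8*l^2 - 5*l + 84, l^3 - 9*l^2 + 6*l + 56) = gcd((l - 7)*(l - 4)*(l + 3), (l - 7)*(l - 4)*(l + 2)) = l^2 - 11*l + 28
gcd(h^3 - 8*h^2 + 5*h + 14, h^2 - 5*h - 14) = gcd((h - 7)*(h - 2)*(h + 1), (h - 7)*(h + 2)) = h - 7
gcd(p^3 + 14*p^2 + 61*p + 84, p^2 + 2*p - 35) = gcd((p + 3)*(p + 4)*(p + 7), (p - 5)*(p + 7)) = p + 7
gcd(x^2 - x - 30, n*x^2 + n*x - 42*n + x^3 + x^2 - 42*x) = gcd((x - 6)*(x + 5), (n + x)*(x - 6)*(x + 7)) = x - 6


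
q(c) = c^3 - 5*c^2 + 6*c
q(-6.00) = -432.00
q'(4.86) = 28.26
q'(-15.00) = 831.00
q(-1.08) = -13.57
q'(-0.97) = 18.52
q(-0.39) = -3.16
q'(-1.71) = 31.87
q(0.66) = 2.07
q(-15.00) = -4590.00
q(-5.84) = -404.74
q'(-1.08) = 20.30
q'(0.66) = 0.71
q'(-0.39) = 10.36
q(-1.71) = -29.88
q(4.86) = 25.85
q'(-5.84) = 166.72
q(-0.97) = -11.44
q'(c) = 3*c^2 - 10*c + 6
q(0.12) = 0.65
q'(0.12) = 4.84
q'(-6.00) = 174.00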